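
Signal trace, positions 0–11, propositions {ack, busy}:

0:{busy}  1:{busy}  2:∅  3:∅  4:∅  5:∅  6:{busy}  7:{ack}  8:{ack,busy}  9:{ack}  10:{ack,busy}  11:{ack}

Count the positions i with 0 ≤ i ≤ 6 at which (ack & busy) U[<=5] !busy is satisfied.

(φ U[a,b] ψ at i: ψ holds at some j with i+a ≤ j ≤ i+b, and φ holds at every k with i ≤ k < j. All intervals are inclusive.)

Evaluate at each i in [0,6]:
  i=0: ✗ (lhs fails at k=0 before rhs at j=2)
  i=1: ✗ (lhs fails at k=1 before rhs at j=2)
  i=2: ✓ (rhs at j=2)
  i=3: ✓ (rhs at j=3)
  i=4: ✓ (rhs at j=4)
  i=5: ✓ (rhs at j=5)
  i=6: ✗ (lhs fails at k=6 before rhs at j=7)
Positions where it holds: {2, 3, 4, 5} → 4.

4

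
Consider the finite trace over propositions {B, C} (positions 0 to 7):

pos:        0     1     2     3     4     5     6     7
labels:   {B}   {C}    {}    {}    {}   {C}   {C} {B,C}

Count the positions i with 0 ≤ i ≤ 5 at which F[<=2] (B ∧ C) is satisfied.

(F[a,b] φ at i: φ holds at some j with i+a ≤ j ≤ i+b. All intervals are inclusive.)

1

Evaluate at each i in [0,5]:
  i=0: ✗ (none in [0,2])
  i=1: ✗ (none in [1,3])
  i=2: ✗ (none in [2,4])
  i=3: ✗ (none in [3,5])
  i=4: ✗ (none in [4,6])
  i=5: ✓ (witness j=7)
Positions where it holds: {5} → 1.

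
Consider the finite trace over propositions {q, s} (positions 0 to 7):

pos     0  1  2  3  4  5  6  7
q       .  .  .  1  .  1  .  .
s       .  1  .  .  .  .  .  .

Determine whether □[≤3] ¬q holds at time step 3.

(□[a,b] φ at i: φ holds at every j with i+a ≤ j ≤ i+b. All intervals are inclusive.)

False

Check ¬q at every j in [3,6]:
  j=3: false
  j=4: true
  j=5: false
  j=6: true
Fails at j=3 → formula fails.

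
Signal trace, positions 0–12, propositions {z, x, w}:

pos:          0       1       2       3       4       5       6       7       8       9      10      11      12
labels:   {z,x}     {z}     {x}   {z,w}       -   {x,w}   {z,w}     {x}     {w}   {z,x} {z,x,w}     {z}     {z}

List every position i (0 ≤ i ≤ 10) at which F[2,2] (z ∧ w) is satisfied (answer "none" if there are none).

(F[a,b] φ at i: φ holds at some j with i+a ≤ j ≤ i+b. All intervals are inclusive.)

1, 4, 8

Evaluate at each i in [0,10]:
  i=0: ✗ (none in [2,2])
  i=1: ✓ (witness j=3)
  i=2: ✗ (none in [4,4])
  i=3: ✗ (none in [5,5])
  i=4: ✓ (witness j=6)
  i=5: ✗ (none in [7,7])
  i=6: ✗ (none in [8,8])
  i=7: ✗ (none in [9,9])
  i=8: ✓ (witness j=10)
  i=9: ✗ (none in [11,11])
  i=10: ✗ (none in [12,12])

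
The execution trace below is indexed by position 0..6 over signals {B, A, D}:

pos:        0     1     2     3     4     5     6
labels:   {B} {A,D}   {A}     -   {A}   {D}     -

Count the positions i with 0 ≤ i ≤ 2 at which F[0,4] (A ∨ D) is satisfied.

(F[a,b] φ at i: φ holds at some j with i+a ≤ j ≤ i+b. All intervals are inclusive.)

Evaluate at each i in [0,2]:
  i=0: ✓ (witness j=1)
  i=1: ✓ (witness j=1)
  i=2: ✓ (witness j=2)
Positions where it holds: {0, 1, 2} → 3.

3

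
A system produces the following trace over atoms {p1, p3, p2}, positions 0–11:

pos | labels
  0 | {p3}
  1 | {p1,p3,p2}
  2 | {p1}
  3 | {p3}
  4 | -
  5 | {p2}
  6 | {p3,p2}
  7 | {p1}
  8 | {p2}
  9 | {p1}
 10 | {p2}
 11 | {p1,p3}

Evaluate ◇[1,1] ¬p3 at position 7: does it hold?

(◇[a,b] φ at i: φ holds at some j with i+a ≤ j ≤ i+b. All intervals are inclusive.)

Holds

Check ¬p3 at each j in [8,8]:
  j=8: true
Found at j=8 → formula holds.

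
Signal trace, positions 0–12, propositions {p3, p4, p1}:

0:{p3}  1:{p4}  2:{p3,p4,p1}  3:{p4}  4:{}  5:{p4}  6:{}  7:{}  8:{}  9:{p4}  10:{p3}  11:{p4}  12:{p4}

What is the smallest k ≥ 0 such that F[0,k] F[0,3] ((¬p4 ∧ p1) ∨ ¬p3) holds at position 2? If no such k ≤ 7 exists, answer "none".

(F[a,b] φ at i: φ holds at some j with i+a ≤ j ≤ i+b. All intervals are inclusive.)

Scan j = 2,3,… for F[0,3] ((¬p4 ∧ p1) ∨ ¬p3):
  j=2: holds
First hit at j=2, so smallest k = 2-2 = 0.

0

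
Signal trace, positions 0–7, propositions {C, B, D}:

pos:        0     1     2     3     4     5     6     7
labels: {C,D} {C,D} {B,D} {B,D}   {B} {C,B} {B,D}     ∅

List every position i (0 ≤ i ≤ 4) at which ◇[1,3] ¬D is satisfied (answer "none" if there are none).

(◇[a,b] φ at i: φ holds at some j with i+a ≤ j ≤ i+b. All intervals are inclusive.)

Evaluate at each i in [0,4]:
  i=0: ✗ (none in [1,3])
  i=1: ✓ (witness j=4)
  i=2: ✓ (witness j=4)
  i=3: ✓ (witness j=4)
  i=4: ✓ (witness j=5)

1, 2, 3, 4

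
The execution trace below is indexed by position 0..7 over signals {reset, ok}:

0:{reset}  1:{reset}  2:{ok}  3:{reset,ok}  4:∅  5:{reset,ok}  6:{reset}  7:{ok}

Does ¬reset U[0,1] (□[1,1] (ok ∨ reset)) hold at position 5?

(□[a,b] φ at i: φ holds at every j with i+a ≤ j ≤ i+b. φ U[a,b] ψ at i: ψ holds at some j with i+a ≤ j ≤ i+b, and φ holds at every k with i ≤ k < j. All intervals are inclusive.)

Yes

Need some j in [5,6] with □[1,1] (ok ∨ reset), and ¬reset at every k in [5,j-1].
  j=5: □[1,1] (ok ∨ reset) holds; no prefix to check → satisfied.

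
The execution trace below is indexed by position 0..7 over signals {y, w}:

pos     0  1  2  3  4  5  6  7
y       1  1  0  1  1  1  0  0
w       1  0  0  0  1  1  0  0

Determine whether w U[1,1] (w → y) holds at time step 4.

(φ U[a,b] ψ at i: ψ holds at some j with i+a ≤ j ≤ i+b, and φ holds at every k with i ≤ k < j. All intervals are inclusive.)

Yes

Need some j in [5,5] with (w → y), and w at every k in [4,j-1].
  j=5: (w → y) holds; w holds at every k in [4,4] → satisfied.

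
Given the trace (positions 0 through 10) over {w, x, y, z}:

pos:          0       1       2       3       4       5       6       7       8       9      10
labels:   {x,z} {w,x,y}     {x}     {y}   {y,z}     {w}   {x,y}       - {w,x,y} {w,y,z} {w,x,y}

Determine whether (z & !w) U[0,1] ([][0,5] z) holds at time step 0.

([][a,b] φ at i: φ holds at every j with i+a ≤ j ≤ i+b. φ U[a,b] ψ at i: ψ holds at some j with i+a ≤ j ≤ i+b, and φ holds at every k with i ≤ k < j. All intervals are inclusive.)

Need some j in [0,1] with [][0,5] z, and (z & !w) at every k in [0,j-1].
  j=0: [][0,5] z — fails at 1.
  j=1: [][0,5] z — fails at 1.
No j in the window works → until fails.

Does not hold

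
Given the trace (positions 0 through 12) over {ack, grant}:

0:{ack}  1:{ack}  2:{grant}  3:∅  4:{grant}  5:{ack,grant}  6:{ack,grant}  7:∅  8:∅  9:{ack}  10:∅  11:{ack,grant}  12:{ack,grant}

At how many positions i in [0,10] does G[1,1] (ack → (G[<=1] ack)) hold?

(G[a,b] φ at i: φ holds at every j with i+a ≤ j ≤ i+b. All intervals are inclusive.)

Evaluate at each i in [0,10]:
  i=0: ✗ (fails at j=1)
  i=1: ✓ (all of [2,2])
  i=2: ✓ (all of [3,3])
  i=3: ✓ (all of [4,4])
  i=4: ✓ (all of [5,5])
  i=5: ✗ (fails at j=6)
  i=6: ✓ (all of [7,7])
  i=7: ✓ (all of [8,8])
  i=8: ✗ (fails at j=9)
  i=9: ✓ (all of [10,10])
  i=10: ✓ (all of [11,11])
Positions where it holds: {1, 2, 3, 4, 6, 7, 9, 10} → 8.

8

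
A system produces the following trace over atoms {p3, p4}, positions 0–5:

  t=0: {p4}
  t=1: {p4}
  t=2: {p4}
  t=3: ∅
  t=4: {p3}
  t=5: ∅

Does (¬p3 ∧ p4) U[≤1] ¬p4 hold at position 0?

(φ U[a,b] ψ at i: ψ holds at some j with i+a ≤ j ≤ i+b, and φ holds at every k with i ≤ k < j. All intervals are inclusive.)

Does not hold

Need some j in [0,1] with ¬p4, and (¬p3 ∧ p4) at every k in [0,j-1].
  j=0: ¬p4 false.
  j=1: ¬p4 false.
No j in the window works → until fails.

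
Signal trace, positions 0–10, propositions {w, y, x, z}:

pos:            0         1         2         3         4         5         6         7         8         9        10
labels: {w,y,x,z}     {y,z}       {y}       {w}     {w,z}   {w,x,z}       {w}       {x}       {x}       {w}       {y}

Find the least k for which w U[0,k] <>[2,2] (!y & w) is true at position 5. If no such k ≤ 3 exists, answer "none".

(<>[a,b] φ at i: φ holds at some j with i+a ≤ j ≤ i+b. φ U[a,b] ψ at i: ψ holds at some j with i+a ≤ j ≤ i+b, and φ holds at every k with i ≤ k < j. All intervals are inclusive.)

Need earliest j ≥ 5 with <>[2,2] (!y & w), and w at every k in [5,j-1].
  j=5: rhs fails.
  j=6: rhs fails.
  j=7: rhs holds; lhs holds on [5,6]. k = 2.

2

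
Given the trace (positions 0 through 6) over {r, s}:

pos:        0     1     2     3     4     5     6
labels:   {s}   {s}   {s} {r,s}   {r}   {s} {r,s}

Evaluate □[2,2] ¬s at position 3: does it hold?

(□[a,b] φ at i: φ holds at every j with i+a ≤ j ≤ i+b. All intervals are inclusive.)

Check ¬s at every j in [5,5]:
  j=5: false
Fails at j=5 → formula fails.

No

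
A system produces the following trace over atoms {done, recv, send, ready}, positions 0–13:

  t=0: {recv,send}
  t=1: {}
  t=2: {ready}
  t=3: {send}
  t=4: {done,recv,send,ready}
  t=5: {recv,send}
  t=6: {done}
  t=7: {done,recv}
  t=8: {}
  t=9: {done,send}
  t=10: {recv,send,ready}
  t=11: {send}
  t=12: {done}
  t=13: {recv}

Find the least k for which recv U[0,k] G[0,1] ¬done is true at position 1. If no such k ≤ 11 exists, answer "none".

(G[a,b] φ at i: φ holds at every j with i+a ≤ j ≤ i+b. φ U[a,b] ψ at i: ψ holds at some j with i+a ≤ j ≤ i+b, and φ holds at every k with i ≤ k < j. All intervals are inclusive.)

Need earliest j ≥ 1 with G[0,1] ¬done, and recv at every k in [1,j-1].
  j=1: rhs holds (empty prefix). k = 0.

0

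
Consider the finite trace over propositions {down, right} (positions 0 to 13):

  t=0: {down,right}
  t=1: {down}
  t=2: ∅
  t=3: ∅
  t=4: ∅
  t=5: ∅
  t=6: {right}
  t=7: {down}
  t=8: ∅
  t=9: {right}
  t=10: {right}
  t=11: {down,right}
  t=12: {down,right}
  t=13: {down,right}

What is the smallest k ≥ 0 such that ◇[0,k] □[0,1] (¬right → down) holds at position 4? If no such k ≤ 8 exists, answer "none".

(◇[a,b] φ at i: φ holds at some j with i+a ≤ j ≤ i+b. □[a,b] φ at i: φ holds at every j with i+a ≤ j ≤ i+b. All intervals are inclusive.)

Scan j = 4,5,… for □[0,1] (¬right → down):
  j=4: fails
  j=5: fails
  j=6: holds
First hit at j=6, so smallest k = 6-4 = 2.

2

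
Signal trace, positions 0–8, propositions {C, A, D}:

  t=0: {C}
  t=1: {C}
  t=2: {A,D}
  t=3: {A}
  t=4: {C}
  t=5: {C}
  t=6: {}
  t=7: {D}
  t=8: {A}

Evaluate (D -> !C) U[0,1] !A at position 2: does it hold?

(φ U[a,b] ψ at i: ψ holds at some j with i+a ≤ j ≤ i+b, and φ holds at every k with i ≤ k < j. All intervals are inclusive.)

Does not hold

Need some j in [2,3] with !A, and (D -> !C) at every k in [2,j-1].
  j=2: !A false.
  j=3: !A false.
No j in the window works → until fails.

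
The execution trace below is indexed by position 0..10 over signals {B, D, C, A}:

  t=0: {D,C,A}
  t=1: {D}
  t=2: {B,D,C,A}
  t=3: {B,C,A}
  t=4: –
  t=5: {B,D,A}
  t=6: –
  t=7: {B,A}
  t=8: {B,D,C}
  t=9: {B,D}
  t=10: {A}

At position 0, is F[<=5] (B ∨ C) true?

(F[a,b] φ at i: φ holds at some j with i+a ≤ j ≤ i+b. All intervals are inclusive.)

Check (B ∨ C) at each j in [0,5]:
  j=0: true
  j=1: false
  j=2: true
  j=3: true
  j=4: false
  j=5: true
Found at j=0 → formula holds.

Holds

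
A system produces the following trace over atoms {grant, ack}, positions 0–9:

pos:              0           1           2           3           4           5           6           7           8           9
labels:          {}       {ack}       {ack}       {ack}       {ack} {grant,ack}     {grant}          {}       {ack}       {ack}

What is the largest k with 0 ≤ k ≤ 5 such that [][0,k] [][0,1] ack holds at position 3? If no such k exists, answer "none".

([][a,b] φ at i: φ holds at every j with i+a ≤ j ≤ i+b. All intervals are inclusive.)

1

[][0,1] ack must hold from j=3 onward; find where it first fails.
  j=3: holds
  j=4: holds
  j=5: fails
Holds on [3,4], so largest k = 1.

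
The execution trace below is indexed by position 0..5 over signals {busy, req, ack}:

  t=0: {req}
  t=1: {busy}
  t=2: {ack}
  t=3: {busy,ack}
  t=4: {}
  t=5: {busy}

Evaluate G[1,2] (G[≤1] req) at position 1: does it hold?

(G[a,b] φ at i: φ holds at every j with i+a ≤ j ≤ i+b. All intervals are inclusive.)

Does not hold

Check G[≤1] req at every j in [2,3]:
  j=2: fails at 2
  j=3: fails at 3
Fails at j=2 → formula fails.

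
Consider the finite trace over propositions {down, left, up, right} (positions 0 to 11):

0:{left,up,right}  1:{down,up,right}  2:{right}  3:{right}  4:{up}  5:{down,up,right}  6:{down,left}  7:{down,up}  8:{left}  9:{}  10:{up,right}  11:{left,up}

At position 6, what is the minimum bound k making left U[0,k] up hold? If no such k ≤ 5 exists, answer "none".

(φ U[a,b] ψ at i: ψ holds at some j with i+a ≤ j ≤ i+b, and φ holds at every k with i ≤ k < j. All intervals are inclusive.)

Need earliest j ≥ 6 with up, and left at every k in [6,j-1].
  j=6: rhs fails.
  j=7: rhs holds; lhs holds on [6,6]. k = 1.

1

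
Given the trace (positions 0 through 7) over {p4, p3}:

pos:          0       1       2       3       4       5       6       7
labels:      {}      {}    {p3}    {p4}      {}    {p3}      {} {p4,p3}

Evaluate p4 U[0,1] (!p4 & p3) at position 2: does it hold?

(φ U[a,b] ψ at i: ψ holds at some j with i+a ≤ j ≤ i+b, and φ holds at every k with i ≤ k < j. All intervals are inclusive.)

Need some j in [2,3] with (!p4 & p3), and p4 at every k in [2,j-1].
  j=2: (!p4 & p3) holds; no prefix to check → satisfied.

Yes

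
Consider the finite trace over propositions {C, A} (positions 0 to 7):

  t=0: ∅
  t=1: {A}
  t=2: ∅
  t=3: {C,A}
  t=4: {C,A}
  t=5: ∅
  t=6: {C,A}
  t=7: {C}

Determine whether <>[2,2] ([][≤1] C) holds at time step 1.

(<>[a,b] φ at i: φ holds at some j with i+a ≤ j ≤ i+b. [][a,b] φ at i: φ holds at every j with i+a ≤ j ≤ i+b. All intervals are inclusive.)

True

Check [][≤1] C at each j in [3,3]:
  j=3: holds on [3,4]
Found at j=3 → formula holds.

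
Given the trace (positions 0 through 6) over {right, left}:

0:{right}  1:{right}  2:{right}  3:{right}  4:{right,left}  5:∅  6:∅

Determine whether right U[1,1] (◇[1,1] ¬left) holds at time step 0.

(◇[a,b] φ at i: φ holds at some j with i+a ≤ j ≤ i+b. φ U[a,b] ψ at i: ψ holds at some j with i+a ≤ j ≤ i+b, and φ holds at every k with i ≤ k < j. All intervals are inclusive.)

Need some j in [1,1] with ◇[1,1] ¬left, and right at every k in [0,j-1].
  j=1: ◇[1,1] ¬left holds; right holds at every k in [0,0] → satisfied.

True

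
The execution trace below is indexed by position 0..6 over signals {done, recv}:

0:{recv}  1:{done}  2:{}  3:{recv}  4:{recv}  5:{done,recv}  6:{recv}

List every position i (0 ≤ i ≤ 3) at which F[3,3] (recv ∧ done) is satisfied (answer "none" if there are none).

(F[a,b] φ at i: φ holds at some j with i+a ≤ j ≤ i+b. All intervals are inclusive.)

Evaluate at each i in [0,3]:
  i=0: ✗ (none in [3,3])
  i=1: ✗ (none in [4,4])
  i=2: ✓ (witness j=5)
  i=3: ✗ (none in [6,6])

2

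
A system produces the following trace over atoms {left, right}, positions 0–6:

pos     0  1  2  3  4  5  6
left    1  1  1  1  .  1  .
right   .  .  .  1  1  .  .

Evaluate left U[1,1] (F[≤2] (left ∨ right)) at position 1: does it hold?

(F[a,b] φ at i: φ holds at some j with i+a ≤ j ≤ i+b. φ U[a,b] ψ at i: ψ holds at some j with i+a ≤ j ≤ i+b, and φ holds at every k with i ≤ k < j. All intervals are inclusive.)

Need some j in [2,2] with F[≤2] (left ∨ right), and left at every k in [1,j-1].
  j=2: F[≤2] (left ∨ right) holds; left holds at every k in [1,1] → satisfied.

True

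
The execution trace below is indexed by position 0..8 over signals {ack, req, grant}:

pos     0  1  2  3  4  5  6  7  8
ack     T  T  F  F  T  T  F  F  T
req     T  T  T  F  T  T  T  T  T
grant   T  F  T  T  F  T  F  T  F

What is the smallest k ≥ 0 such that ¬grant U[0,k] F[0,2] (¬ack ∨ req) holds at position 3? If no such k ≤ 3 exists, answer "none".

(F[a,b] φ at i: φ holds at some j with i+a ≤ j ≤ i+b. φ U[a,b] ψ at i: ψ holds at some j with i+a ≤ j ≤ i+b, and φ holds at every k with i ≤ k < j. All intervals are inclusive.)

0

Need earliest j ≥ 3 with F[0,2] (¬ack ∨ req), and ¬grant at every k in [3,j-1].
  j=3: rhs holds (empty prefix). k = 0.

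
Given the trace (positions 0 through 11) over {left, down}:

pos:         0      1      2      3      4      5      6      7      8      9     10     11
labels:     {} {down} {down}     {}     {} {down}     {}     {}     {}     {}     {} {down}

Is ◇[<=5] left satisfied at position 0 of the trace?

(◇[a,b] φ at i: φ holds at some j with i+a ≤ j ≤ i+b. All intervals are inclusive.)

Check left at each j in [0,5]:
  j=0: false
  j=1: false
  j=2: false
  j=3: false
  j=4: false
  j=5: false
No position in the window satisfies it → formula fails.

False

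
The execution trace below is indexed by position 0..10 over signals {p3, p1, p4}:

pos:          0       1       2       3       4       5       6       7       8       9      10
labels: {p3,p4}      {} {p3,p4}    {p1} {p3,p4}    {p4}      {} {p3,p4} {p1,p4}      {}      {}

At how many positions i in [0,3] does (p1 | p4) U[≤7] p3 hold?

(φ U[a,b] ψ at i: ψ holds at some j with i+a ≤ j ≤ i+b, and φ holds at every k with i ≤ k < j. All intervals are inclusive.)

3

Evaluate at each i in [0,3]:
  i=0: ✓ (rhs at j=0)
  i=1: ✗ (lhs fails at k=1 before rhs at j=2)
  i=2: ✓ (rhs at j=2)
  i=3: ✓ (rhs at j=4; lhs holds on [3,3])
Positions where it holds: {0, 2, 3} → 3.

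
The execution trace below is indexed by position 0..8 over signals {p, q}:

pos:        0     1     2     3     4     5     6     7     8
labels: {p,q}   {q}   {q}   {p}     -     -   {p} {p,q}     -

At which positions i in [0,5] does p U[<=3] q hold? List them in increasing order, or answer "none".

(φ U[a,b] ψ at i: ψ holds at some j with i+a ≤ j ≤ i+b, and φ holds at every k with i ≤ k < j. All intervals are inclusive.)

Evaluate at each i in [0,5]:
  i=0: ✓ (rhs at j=0)
  i=1: ✓ (rhs at j=1)
  i=2: ✓ (rhs at j=2)
  i=3: ✗ (no rhs in [3,6])
  i=4: ✗ (lhs fails at k=4 before rhs at j=7)
  i=5: ✗ (lhs fails at k=5 before rhs at j=7)

0, 1, 2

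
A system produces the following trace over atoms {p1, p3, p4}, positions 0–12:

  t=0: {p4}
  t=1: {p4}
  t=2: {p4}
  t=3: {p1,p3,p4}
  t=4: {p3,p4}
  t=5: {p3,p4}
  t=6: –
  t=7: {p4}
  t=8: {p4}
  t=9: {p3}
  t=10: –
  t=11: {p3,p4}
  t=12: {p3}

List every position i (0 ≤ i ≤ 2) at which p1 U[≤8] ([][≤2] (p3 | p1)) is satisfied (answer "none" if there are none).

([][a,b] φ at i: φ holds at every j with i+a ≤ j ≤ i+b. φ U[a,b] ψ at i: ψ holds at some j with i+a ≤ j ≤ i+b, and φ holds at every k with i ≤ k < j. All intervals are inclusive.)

none

Evaluate at each i in [0,2]:
  i=0: ✗ (lhs fails at k=0 before rhs at j=3)
  i=1: ✗ (lhs fails at k=1 before rhs at j=3)
  i=2: ✗ (lhs fails at k=2 before rhs at j=3)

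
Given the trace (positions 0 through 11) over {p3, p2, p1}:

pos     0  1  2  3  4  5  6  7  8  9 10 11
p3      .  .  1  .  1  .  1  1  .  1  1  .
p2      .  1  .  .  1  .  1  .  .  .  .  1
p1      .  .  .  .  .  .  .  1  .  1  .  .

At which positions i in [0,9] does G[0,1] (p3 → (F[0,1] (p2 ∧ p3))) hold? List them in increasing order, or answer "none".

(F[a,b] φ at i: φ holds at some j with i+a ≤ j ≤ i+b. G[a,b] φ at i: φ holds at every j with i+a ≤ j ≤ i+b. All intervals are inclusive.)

Evaluate at each i in [0,9]:
  i=0: ✓ (all of [0,1])
  i=1: ✗ (fails at j=2)
  i=2: ✗ (fails at j=2)
  i=3: ✓ (all of [3,4])
  i=4: ✓ (all of [4,5])
  i=5: ✓ (all of [5,6])
  i=6: ✗ (fails at j=7)
  i=7: ✗ (fails at j=7)
  i=8: ✗ (fails at j=9)
  i=9: ✗ (fails at j=9)

0, 3, 4, 5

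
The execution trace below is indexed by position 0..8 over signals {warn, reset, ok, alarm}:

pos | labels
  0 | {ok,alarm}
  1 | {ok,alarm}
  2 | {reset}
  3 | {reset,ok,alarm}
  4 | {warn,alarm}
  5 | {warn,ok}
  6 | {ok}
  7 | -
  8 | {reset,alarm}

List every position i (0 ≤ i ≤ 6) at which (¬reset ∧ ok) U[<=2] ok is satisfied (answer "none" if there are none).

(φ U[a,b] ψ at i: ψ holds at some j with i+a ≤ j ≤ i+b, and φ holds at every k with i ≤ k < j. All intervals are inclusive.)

0, 1, 3, 5, 6

Evaluate at each i in [0,6]:
  i=0: ✓ (rhs at j=0)
  i=1: ✓ (rhs at j=1)
  i=2: ✗ (lhs fails at k=2 before rhs at j=3)
  i=3: ✓ (rhs at j=3)
  i=4: ✗ (lhs fails at k=4 before rhs at j=5)
  i=5: ✓ (rhs at j=5)
  i=6: ✓ (rhs at j=6)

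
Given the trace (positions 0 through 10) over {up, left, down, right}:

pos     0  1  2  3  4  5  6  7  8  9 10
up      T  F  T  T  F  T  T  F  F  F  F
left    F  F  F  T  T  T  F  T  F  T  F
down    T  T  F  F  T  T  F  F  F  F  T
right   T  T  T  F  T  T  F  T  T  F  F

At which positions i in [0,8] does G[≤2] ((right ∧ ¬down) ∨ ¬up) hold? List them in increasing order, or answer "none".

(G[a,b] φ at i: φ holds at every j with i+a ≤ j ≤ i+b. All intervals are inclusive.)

Evaluate at each i in [0,8]:
  i=0: ✗ (fails at j=0)
  i=1: ✗ (fails at j=3)
  i=2: ✗ (fails at j=3)
  i=3: ✗ (fails at j=3)
  i=4: ✗ (fails at j=5)
  i=5: ✗ (fails at j=5)
  i=6: ✗ (fails at j=6)
  i=7: ✓ (all of [7,9])
  i=8: ✓ (all of [8,10])

7, 8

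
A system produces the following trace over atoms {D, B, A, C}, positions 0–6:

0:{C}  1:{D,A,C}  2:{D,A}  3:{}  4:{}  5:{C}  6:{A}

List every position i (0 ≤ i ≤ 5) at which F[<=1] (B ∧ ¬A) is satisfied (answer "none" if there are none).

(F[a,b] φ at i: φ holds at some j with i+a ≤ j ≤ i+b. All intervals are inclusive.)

Evaluate at each i in [0,5]:
  i=0: ✗ (none in [0,1])
  i=1: ✗ (none in [1,2])
  i=2: ✗ (none in [2,3])
  i=3: ✗ (none in [3,4])
  i=4: ✗ (none in [4,5])
  i=5: ✗ (none in [5,6])

none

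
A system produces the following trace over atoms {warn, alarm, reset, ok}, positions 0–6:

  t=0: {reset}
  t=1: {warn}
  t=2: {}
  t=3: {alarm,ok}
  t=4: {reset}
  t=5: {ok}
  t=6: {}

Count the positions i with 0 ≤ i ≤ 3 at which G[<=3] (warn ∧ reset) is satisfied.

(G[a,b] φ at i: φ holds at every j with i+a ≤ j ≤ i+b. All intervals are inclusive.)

Evaluate at each i in [0,3]:
  i=0: ✗ (fails at j=0)
  i=1: ✗ (fails at j=1)
  i=2: ✗ (fails at j=2)
  i=3: ✗ (fails at j=3)
Positions where it holds: {} → 0.

0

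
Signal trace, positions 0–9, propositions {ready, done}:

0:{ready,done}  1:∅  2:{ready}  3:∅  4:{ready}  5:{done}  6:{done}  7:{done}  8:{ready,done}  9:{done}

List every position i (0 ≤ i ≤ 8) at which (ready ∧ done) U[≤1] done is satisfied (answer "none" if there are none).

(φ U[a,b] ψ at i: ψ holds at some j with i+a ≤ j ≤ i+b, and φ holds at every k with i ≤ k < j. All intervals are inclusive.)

Evaluate at each i in [0,8]:
  i=0: ✓ (rhs at j=0)
  i=1: ✗ (no rhs in [1,2])
  i=2: ✗ (no rhs in [2,3])
  i=3: ✗ (no rhs in [3,4])
  i=4: ✗ (lhs fails at k=4 before rhs at j=5)
  i=5: ✓ (rhs at j=5)
  i=6: ✓ (rhs at j=6)
  i=7: ✓ (rhs at j=7)
  i=8: ✓ (rhs at j=8)

0, 5, 6, 7, 8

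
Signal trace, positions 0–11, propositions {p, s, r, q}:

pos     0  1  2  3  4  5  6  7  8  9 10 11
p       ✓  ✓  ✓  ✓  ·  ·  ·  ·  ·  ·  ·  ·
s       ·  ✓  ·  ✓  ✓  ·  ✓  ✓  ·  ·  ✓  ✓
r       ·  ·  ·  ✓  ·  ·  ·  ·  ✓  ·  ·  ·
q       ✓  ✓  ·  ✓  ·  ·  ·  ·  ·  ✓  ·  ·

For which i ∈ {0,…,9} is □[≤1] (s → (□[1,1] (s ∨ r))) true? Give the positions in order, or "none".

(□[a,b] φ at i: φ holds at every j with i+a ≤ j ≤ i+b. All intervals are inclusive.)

Evaluate at each i in [0,9]:
  i=0: ✗ (fails at j=1)
  i=1: ✗ (fails at j=1)
  i=2: ✓ (all of [2,3])
  i=3: ✗ (fails at j=4)
  i=4: ✗ (fails at j=4)
  i=5: ✓ (all of [5,6])
  i=6: ✓ (all of [6,7])
  i=7: ✓ (all of [7,8])
  i=8: ✓ (all of [8,9])
  i=9: ✓ (all of [9,10])

2, 5, 6, 7, 8, 9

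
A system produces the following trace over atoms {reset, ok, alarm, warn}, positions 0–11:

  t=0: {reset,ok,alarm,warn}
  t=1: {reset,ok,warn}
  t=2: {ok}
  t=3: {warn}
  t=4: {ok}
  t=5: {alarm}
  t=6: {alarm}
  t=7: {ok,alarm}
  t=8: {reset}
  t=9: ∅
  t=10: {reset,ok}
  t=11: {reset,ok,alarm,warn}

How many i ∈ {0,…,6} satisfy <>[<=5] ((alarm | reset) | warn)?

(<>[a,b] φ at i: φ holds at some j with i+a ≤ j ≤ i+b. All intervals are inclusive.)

Evaluate at each i in [0,6]:
  i=0: ✓ (witness j=0)
  i=1: ✓ (witness j=1)
  i=2: ✓ (witness j=3)
  i=3: ✓ (witness j=3)
  i=4: ✓ (witness j=5)
  i=5: ✓ (witness j=5)
  i=6: ✓ (witness j=6)
Positions where it holds: {0, 1, 2, 3, 4, 5, 6} → 7.

7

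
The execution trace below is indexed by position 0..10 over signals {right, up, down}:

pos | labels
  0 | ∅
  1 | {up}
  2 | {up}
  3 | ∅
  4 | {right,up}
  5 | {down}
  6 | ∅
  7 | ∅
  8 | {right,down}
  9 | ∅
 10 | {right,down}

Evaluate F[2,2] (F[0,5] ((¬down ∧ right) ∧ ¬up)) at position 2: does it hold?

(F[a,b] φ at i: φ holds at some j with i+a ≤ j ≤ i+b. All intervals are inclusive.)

Check F[0,5] ((¬down ∧ right) ∧ ¬up) at each j in [4,4]:
  j=4: fails (none in [4,9])
No position in the window satisfies it → formula fails.

Does not hold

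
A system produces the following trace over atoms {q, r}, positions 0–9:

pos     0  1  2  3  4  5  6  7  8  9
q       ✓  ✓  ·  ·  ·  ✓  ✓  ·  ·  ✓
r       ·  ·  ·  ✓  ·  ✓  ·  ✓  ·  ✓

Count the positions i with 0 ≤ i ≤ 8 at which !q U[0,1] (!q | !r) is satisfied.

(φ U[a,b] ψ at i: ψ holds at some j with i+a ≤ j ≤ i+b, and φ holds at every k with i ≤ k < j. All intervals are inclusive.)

8

Evaluate at each i in [0,8]:
  i=0: ✓ (rhs at j=0)
  i=1: ✓ (rhs at j=1)
  i=2: ✓ (rhs at j=2)
  i=3: ✓ (rhs at j=3)
  i=4: ✓ (rhs at j=4)
  i=5: ✗ (lhs fails at k=5 before rhs at j=6)
  i=6: ✓ (rhs at j=6)
  i=7: ✓ (rhs at j=7)
  i=8: ✓ (rhs at j=8)
Positions where it holds: {0, 1, 2, 3, 4, 6, 7, 8} → 8.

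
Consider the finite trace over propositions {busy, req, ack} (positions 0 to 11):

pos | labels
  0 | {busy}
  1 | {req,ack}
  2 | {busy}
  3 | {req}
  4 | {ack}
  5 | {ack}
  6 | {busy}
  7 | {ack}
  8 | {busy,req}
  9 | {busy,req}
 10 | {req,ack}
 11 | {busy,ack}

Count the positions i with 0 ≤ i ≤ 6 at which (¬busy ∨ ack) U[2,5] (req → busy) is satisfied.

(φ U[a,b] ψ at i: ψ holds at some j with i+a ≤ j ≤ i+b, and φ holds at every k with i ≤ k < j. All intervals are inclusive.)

2

Evaluate at each i in [0,6]:
  i=0: ✗ (lhs fails at k=0 before rhs at j=2)
  i=1: ✗ (lhs fails at k=2 before rhs at j=4)
  i=2: ✗ (lhs fails at k=2 before rhs at j=4)
  i=3: ✓ (rhs at j=5; lhs holds on [3,4])
  i=4: ✓ (rhs at j=6; lhs holds on [4,5])
  i=5: ✗ (lhs fails at k=6 before rhs at j=7)
  i=6: ✗ (lhs fails at k=6 before rhs at j=8)
Positions where it holds: {3, 4} → 2.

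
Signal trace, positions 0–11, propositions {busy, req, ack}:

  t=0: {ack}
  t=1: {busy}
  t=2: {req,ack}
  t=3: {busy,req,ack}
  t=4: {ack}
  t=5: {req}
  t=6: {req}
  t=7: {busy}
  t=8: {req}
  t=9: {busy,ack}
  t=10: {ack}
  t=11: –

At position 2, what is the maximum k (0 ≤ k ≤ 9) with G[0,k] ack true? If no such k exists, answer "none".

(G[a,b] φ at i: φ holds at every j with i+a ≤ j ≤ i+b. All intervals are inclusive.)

ack must hold from j=2 onward; find where it first fails.
  j=2: holds
  j=3: holds
  j=4: holds
  j=5: fails
Holds on [2,4], so largest k = 2.

2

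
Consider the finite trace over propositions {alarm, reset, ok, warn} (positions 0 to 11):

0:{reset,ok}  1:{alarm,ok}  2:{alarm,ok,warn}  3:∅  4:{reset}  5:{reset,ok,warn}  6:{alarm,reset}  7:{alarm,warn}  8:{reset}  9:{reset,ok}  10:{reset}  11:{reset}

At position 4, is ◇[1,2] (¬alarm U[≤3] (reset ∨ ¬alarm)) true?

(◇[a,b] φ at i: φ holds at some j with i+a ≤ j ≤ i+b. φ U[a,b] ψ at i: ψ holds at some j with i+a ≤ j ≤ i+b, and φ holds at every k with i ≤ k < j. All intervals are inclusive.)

Check (¬alarm U[≤3] (reset ∨ ¬alarm)) at each j in [5,6]:
  j=5: holds
  j=6: holds
Found at j=5 → formula holds.

Holds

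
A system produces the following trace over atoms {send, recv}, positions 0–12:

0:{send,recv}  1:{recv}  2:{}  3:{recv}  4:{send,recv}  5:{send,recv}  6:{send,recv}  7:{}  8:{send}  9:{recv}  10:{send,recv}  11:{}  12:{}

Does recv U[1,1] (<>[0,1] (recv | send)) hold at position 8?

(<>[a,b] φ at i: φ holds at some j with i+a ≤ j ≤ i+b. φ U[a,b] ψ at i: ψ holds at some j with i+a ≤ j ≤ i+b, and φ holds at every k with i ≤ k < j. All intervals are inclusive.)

Does not hold

Need some j in [9,9] with <>[0,1] (recv | send), and recv at every k in [8,j-1].
  j=9: <>[0,1] (recv | send) holds, but recv fails at k=8 → not this j.
No j in the window works → until fails.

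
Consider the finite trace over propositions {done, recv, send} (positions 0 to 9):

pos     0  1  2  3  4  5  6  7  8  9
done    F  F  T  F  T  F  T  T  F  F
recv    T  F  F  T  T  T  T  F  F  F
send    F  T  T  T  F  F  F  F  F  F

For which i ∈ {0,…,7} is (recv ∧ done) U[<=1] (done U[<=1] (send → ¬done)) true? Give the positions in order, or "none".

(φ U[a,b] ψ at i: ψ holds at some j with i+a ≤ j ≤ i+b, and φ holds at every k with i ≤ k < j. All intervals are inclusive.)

0, 1, 2, 3, 4, 5, 6, 7

Evaluate at each i in [0,7]:
  i=0: ✓ (rhs at j=0)
  i=1: ✓ (rhs at j=1)
  i=2: ✓ (rhs at j=2)
  i=3: ✓ (rhs at j=3)
  i=4: ✓ (rhs at j=4)
  i=5: ✓ (rhs at j=5)
  i=6: ✓ (rhs at j=6)
  i=7: ✓ (rhs at j=7)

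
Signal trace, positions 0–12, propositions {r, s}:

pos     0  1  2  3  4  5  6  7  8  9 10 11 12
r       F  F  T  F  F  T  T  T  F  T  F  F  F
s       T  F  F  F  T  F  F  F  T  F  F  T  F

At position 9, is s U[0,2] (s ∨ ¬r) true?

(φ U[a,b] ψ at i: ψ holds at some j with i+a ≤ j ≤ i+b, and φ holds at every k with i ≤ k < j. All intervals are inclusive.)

False

Need some j in [9,11] with (s ∨ ¬r), and s at every k in [9,j-1].
  j=9: (s ∨ ¬r) false.
  j=10: (s ∨ ¬r) holds, but s fails at k=9 → not this j.
  j=11: (s ∨ ¬r) holds, but s fails at k=9 → not this j.
No j in the window works → until fails.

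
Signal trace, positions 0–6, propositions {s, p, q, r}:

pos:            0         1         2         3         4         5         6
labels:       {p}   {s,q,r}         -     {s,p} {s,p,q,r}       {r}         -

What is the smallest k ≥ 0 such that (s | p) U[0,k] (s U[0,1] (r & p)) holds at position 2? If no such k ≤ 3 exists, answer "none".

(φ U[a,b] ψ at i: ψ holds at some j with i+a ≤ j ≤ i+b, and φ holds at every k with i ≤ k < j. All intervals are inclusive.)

Need earliest j ≥ 2 with (s U[0,1] (r & p)), and (s | p) at every k in [2,j-1].
  j=2: rhs fails.
  j=3: rhs holds but lhs fails at k=2.
  j=4: rhs holds but lhs fails at k=2.
  j=5: rhs fails.
No witness within the range → none.

none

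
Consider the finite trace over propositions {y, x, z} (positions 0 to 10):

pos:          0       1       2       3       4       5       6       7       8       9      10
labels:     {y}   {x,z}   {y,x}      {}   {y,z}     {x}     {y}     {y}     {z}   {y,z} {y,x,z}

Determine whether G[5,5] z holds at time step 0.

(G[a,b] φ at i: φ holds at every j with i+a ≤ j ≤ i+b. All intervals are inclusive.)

No

Check z at every j in [5,5]:
  j=5: false
Fails at j=5 → formula fails.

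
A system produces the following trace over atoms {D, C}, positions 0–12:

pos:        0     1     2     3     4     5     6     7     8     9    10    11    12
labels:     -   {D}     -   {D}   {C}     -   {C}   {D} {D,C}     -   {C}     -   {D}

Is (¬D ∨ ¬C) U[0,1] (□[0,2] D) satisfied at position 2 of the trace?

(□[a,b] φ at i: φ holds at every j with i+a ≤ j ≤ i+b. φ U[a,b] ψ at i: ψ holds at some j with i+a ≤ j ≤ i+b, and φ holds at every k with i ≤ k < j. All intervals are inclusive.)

False

Need some j in [2,3] with □[0,2] D, and (¬D ∨ ¬C) at every k in [2,j-1].
  j=2: □[0,2] D — fails at 2.
  j=3: □[0,2] D — fails at 4.
No j in the window works → until fails.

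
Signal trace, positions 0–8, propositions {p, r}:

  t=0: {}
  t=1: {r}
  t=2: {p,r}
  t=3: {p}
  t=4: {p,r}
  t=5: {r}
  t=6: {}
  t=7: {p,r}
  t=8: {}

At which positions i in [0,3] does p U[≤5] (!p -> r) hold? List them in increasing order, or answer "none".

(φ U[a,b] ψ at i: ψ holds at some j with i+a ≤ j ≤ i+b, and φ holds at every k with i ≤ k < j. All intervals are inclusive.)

Evaluate at each i in [0,3]:
  i=0: ✗ (lhs fails at k=0 before rhs at j=1)
  i=1: ✓ (rhs at j=1)
  i=2: ✓ (rhs at j=2)
  i=3: ✓ (rhs at j=3)

1, 2, 3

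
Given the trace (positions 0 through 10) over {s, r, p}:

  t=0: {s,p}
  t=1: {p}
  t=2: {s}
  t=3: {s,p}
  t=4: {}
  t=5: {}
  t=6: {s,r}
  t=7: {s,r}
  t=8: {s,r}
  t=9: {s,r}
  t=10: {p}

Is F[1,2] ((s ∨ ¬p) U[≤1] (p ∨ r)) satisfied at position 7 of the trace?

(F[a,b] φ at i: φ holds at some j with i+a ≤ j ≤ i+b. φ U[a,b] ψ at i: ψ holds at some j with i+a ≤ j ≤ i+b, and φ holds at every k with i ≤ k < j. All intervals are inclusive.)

True

Check ((s ∨ ¬p) U[≤1] (p ∨ r)) at each j in [8,9]:
  j=8: holds
  j=9: holds
Found at j=8 → formula holds.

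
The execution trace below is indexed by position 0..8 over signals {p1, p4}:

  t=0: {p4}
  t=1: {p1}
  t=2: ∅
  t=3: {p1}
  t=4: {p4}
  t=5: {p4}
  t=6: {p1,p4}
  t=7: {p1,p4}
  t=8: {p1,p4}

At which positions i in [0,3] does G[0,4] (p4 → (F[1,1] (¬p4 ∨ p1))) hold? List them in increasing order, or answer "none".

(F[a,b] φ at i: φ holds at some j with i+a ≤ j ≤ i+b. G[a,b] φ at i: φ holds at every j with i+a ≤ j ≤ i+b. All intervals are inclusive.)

Evaluate at each i in [0,3]:
  i=0: ✗ (fails at j=4)
  i=1: ✗ (fails at j=4)
  i=2: ✗ (fails at j=4)
  i=3: ✗ (fails at j=4)

none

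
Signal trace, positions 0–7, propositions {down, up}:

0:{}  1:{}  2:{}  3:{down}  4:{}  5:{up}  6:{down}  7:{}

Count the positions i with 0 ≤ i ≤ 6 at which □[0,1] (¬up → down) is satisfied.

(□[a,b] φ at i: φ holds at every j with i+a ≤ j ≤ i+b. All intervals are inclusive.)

1

Evaluate at each i in [0,6]:
  i=0: ✗ (fails at j=0)
  i=1: ✗ (fails at j=1)
  i=2: ✗ (fails at j=2)
  i=3: ✗ (fails at j=4)
  i=4: ✗ (fails at j=4)
  i=5: ✓ (all of [5,6])
  i=6: ✗ (fails at j=7)
Positions where it holds: {5} → 1.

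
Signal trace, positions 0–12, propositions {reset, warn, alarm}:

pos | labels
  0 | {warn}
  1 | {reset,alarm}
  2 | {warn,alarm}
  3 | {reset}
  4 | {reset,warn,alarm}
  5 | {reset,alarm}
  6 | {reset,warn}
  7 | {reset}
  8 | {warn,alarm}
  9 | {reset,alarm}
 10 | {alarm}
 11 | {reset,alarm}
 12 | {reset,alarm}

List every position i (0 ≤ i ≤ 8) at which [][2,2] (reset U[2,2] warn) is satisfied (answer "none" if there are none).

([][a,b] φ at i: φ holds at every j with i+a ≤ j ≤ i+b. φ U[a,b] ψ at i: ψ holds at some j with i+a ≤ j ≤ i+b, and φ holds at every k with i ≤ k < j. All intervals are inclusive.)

Evaluate at each i in [0,8]:
  i=0: ✗ (fails at j=2)
  i=1: ✗ (fails at j=3)
  i=2: ✓ (all of [4,4])
  i=3: ✗ (fails at j=5)
  i=4: ✓ (all of [6,6])
  i=5: ✗ (fails at j=7)
  i=6: ✗ (fails at j=8)
  i=7: ✗ (fails at j=9)
  i=8: ✗ (fails at j=10)

2, 4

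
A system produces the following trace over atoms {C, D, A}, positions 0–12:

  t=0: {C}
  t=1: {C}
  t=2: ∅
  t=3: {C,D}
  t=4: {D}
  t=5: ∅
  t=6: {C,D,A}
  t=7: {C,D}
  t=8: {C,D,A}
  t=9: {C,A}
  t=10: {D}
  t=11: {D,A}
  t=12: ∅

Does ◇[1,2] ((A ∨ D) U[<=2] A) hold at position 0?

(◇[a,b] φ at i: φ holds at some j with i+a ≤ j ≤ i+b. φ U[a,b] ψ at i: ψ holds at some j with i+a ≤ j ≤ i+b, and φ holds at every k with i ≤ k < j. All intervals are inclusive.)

False

Check ((A ∨ D) U[<=2] A) at each j in [1,2]:
  j=1: fails
  j=2: fails
No position in the window satisfies it → formula fails.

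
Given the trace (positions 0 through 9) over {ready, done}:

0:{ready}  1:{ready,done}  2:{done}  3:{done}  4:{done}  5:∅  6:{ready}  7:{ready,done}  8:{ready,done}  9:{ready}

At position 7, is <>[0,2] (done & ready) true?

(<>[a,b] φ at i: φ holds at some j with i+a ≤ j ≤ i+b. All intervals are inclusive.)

Yes

Check (done & ready) at each j in [7,9]:
  j=7: true
  j=8: true
  j=9: false
Found at j=7 → formula holds.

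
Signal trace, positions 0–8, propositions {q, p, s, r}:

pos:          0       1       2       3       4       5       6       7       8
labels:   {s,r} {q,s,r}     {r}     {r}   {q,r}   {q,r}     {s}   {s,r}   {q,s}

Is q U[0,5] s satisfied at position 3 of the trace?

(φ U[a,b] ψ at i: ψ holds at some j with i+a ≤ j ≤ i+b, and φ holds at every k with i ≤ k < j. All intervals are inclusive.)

Does not hold

Need some j in [3,8] with s, and q at every k in [3,j-1].
  j=3: s false.
  j=4: s false.
  j=5: s false.
  j=6: s holds, but q fails at k=3 → not this j.
  j=7: s holds, but q fails at k=3 → not this j.
  j=8: s holds, but q fails at k=3 → not this j.
No j in the window works → until fails.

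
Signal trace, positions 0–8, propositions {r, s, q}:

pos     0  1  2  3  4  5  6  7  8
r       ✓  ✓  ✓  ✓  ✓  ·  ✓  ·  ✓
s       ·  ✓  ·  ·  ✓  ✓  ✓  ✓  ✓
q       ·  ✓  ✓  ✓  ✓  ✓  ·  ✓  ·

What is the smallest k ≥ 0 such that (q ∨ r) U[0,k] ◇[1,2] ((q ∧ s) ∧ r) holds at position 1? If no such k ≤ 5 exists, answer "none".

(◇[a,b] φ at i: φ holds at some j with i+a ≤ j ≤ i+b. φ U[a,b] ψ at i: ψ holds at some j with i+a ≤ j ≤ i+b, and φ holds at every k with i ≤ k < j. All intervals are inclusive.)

Need earliest j ≥ 1 with ◇[1,2] ((q ∧ s) ∧ r), and (q ∨ r) at every k in [1,j-1].
  j=1: rhs fails.
  j=2: rhs holds; lhs holds on [1,1]. k = 1.

1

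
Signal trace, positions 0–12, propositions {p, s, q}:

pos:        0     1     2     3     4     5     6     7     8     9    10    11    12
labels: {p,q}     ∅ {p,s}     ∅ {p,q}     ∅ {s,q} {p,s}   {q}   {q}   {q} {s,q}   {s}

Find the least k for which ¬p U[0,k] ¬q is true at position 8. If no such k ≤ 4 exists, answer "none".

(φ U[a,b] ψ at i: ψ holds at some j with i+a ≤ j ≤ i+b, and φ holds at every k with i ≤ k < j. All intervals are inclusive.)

4

Need earliest j ≥ 8 with ¬q, and ¬p at every k in [8,j-1].
  j=8: rhs fails.
  j=9: rhs fails.
  j=10: rhs fails.
  j=11: rhs fails.
  j=12: rhs holds; lhs holds on [8,11]. k = 4.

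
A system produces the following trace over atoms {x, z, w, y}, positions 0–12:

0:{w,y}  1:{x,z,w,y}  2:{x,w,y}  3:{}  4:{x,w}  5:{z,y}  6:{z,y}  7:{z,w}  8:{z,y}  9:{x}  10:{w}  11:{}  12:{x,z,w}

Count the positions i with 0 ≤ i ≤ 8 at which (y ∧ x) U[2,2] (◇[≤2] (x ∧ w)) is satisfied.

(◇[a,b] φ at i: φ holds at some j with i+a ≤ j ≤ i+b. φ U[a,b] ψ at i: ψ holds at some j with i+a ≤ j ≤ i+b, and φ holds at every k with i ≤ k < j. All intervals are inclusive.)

Evaluate at each i in [0,8]:
  i=0: ✗ (lhs fails at k=0 before rhs at j=2)
  i=1: ✓ (rhs at j=3; lhs holds on [1,2])
  i=2: ✗ (lhs fails at k=3 before rhs at j=4)
  i=3: ✗ (no rhs in [5,5])
  i=4: ✗ (no rhs in [6,6])
  i=5: ✗ (no rhs in [7,7])
  i=6: ✗ (no rhs in [8,8])
  i=7: ✗ (no rhs in [9,9])
  i=8: ✗ (lhs fails at k=8 before rhs at j=10)
Positions where it holds: {1} → 1.

1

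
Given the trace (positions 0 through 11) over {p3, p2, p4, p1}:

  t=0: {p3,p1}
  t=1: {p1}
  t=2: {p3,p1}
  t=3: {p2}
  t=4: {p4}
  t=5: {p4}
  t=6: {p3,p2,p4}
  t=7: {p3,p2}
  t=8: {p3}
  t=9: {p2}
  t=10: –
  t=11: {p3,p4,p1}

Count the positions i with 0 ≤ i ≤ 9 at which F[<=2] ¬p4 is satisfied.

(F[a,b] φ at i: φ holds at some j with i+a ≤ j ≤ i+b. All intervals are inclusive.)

9

Evaluate at each i in [0,9]:
  i=0: ✓ (witness j=0)
  i=1: ✓ (witness j=1)
  i=2: ✓ (witness j=2)
  i=3: ✓ (witness j=3)
  i=4: ✗ (none in [4,6])
  i=5: ✓ (witness j=7)
  i=6: ✓ (witness j=7)
  i=7: ✓ (witness j=7)
  i=8: ✓ (witness j=8)
  i=9: ✓ (witness j=9)
Positions where it holds: {0, 1, 2, 3, 5, 6, 7, 8, 9} → 9.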